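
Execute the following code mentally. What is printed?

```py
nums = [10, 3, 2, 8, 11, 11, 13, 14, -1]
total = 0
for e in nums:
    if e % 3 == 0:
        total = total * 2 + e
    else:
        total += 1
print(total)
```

12

e=10: not %3==0, total = 0+1 = 1
e=3: %3==0, total = 1*2+3 = 5
e=2: not %3==0, total = 5+1 = 6
e=8: not %3==0, total = 6+1 = 7
e=11: not %3==0, total = 7+1 = 8
e=11: not %3==0, total = 8+1 = 9
e=13: not %3==0, total = 9+1 = 10
e=14: not %3==0, total = 10+1 = 11
e=-1: not %3==0, total = 11+1 = 12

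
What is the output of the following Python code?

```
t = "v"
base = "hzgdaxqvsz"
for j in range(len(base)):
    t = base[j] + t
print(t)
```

zsvqxadgzhv

j=0: prepend 'h' → 'hv'
j=1: prepend 'z' → 'zhv'
j=2: prepend 'g' → 'gzhv'
j=3: prepend 'd' → 'dgzhv'
j=4: prepend 'a' → 'adgzhv'
j=5: prepend 'x' → 'xadgzhv'
j=6: prepend 'q' → 'qxadgzhv'
j=7: prepend 'v' → 'vqxadgzhv'
j=8: prepend 's' → 'svqxadgzhv'
j=9: prepend 'z' → 'zsvqxadgzhv'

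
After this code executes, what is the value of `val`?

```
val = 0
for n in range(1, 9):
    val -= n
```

-36

n=1: val = 0-1 = -1
n=2: val = (-1)-2 = -3
n=3: val = (-3)-3 = -6
n=4: val = (-6)-4 = -10
n=5: val = (-10)-5 = -15
n=6: val = (-15)-6 = -21
n=7: val = (-21)-7 = -28
n=8: val = (-28)-8 = -36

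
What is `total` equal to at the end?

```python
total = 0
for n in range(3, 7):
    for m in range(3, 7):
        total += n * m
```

324

n=3,m=3: total = 0+9 = 9
n=3,m=4: total = 9+12 = 21
n=3,m=5: total = 21+15 = 36
n=3,m=6: total = 36+18 = 54
n=4,m=3: total = 54+12 = 66
n=4,m=4: total = 66+16 = 82
n=4,m=5: total = 82+20 = 102
n=4,m=6: total = 102+24 = 126
n=5,m=3: total = 126+15 = 141
n=5,m=4: total = 141+20 = 161
n=5,m=5: total = 161+25 = 186
n=5,m=6: total = 186+30 = 216
n=6,m=3: total = 216+18 = 234
n=6,m=4: total = 234+24 = 258
n=6,m=5: total = 258+30 = 288
n=6,m=6: total = 288+36 = 324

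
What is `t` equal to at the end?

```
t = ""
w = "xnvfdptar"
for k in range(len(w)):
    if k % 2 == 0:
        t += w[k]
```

k=0: add 'x' → 'x'
k=1: skip
k=2: add 'v' → 'xv'
k=3: skip
k=4: add 'd' → 'xvd'
k=5: skip
k=6: add 't' → 'xvdt'
k=7: skip
k=8: add 'r' → 'xvdtr'

'xvdtr'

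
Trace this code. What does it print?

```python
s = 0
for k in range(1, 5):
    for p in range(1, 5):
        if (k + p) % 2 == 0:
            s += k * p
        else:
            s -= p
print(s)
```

32

k=1,p=1: even sum, s = 0+1 = 1
k=1,p=2: odd sum, s = 1-2 = -1
k=1,p=3: even sum, s = (-1)+3 = 2
k=1,p=4: odd sum, s = 2-4 = -2
k=2,p=1: odd sum, s = (-2)-1 = -3
k=2,p=2: even sum, s = (-3)+4 = 1
k=2,p=3: odd sum, s = 1-3 = -2
k=2,p=4: even sum, s = (-2)+8 = 6
k=3,p=1: even sum, s = 6+3 = 9
k=3,p=2: odd sum, s = 9-2 = 7
k=3,p=3: even sum, s = 7+9 = 16
k=3,p=4: odd sum, s = 16-4 = 12
k=4,p=1: odd sum, s = 12-1 = 11
k=4,p=2: even sum, s = 11+8 = 19
k=4,p=3: odd sum, s = 19-3 = 16
k=4,p=4: even sum, s = 16+16 = 32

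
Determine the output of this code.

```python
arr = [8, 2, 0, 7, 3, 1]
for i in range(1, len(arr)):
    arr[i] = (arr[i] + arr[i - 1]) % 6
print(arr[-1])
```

i=1: arr[1] = (2+8)%6 = 4 → [8, 4, 0, 7, 3, 1]
i=2: arr[2] = (0+4)%6 = 4 → [8, 4, 4, 7, 3, 1]
i=3: arr[3] = (7+4)%6 = 5 → [8, 4, 4, 5, 3, 1]
i=4: arr[4] = (3+5)%6 = 2 → [8, 4, 4, 5, 2, 1]
i=5: arr[5] = (1+2)%6 = 3 → [8, 4, 4, 5, 2, 3]

3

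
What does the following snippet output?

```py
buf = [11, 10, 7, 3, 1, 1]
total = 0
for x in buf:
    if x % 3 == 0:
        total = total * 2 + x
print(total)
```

3

x=11: not %3==0
x=10: not %3==0
x=7: not %3==0
x=3: %3==0, total = 0*2+3 = 3
x=1: not %3==0
x=1: not %3==0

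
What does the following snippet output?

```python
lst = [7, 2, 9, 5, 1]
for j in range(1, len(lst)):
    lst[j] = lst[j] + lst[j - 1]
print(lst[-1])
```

j=1: lst[1] = 2+7 = 9 → [7, 9, 9, 5, 1]
j=2: lst[2] = 9+9 = 18 → [7, 9, 18, 5, 1]
j=3: lst[3] = 5+18 = 23 → [7, 9, 18, 23, 1]
j=4: lst[4] = 1+23 = 24 → [7, 9, 18, 23, 24]

24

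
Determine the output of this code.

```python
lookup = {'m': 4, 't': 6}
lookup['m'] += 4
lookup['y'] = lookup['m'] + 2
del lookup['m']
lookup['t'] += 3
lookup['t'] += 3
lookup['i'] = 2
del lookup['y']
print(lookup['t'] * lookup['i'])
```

lookup['m'] = 4+4 = 8 → {'m': 8, 't': 6}
lookup['y'] = lookup['m']+2 = 10 → {'m': 8, 't': 6, 'y': 10}
del 'm' → {'t': 6, 'y': 10}
lookup['t'] = 6+3 = 9 → {'t': 9, 'y': 10}
lookup['t'] = 9+3 = 12 → {'t': 12, 'y': 10}
lookup['i'] = 2 → {'t': 12, 'y': 10, 'i': 2}
del 'y' → {'t': 12, 'i': 2}
lookup['t']*lookup['i'] = 12*2 = 24

24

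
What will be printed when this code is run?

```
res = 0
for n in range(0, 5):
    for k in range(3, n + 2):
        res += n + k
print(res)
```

n=2,k=3: res = 0+5 = 5
n=3,k=3: res = 5+6 = 11
n=3,k=4: res = 11+7 = 18
n=4,k=3: res = 18+7 = 25
n=4,k=4: res = 25+8 = 33
n=4,k=5: res = 33+9 = 42

42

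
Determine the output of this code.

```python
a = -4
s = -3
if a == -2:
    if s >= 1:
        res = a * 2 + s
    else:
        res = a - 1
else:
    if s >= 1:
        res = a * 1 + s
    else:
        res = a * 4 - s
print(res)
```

a=-4, s=-3
a == -2 is False; s >= 1 is False
→ res = a * 4 - s = -13

-13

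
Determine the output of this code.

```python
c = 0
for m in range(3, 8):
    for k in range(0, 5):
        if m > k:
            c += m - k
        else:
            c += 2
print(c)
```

82

m=3,k=0: 3>0, c = 0+3 = 3
m=3,k=1: 3>1, c = 3+2 = 5
m=3,k=2: 3>2, c = 5+1 = 6
m=3,k=3: not 3>3, c = 6+2 = 8
m=3,k=4: not 3>4, c = 8+2 = 10
m=4,k=0: 4>0, c = 10+4 = 14
m=4,k=1: 4>1, c = 14+3 = 17
m=4,k=2: 4>2, c = 17+2 = 19
m=4,k=3: 4>3, c = 19+1 = 20
m=4,k=4: not 4>4, c = 20+2 = 22
m=5,k=0: 5>0, c = 22+5 = 27
m=5,k=1: 5>1, c = 27+4 = 31
m=5,k=2: 5>2, c = 31+3 = 34
m=5,k=3: 5>3, c = 34+2 = 36
m=5,k=4: 5>4, c = 36+1 = 37
m=6,k=0: 6>0, c = 37+6 = 43
m=6,k=1: 6>1, c = 43+5 = 48
m=6,k=2: 6>2, c = 48+4 = 52
m=6,k=3: 6>3, c = 52+3 = 55
m=6,k=4: 6>4, c = 55+2 = 57
m=7,k=0: 7>0, c = 57+7 = 64
m=7,k=1: 7>1, c = 64+6 = 70
m=7,k=2: 7>2, c = 70+5 = 75
m=7,k=3: 7>3, c = 75+4 = 79
m=7,k=4: 7>4, c = 79+3 = 82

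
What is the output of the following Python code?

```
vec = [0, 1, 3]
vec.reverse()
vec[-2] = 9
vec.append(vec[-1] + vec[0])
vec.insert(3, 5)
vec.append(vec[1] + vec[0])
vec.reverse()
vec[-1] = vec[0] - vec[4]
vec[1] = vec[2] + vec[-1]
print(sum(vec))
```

37

reverse → [3, 1, 0]
vec[-2] = 9 → [3, 9, 0]
append vec[-1]+vec[0] = 0+3 = 3 → [3, 9, 0, 3]
insert 5 at 3 → [3, 9, 0, 5, 3]
append vec[1]+vec[0] = 9+3 = 12 → [3, 9, 0, 5, 3, 12]
reverse → [12, 3, 5, 0, 9, 3]
vec[-1] = vec[0]-vec[4] = 12-9 = 3 → [12, 3, 5, 0, 9, 3]
vec[1] = vec[2]+vec[-1] = 5+3 = 8 → [12, 8, 5, 0, 9, 3]
sum = 37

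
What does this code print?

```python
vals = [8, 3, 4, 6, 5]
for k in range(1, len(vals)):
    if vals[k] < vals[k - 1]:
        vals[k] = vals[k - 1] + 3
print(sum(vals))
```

70

k=1: 3<8, vals[1] = 8+3 = 11 → [8, 11, 4, 6, 5]
k=2: 4<11, vals[2] = 11+3 = 14 → [8, 11, 14, 6, 5]
k=3: 6<14, vals[3] = 14+3 = 17 → [8, 11, 14, 17, 5]
k=4: 5<17, vals[4] = 17+3 = 20 → [8, 11, 14, 17, 20]
sum = 70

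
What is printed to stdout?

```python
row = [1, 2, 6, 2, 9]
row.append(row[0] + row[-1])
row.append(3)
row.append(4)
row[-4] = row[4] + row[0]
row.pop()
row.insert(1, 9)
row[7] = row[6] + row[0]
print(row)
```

[1, 9, 2, 6, 2, 10, 10, 11]

append row[0]+row[-1] = 1+9 = 10 → [1, 2, 6, 2, 9, 10]
append 3 → [1, 2, 6, 2, 9, 10, 3]
append 4 → [1, 2, 6, 2, 9, 10, 3, 4]
row[-4] = row[4]+row[0] = 9+1 = 10 → [1, 2, 6, 2, 10, 10, 3, 4]
pop() removes 4 → [1, 2, 6, 2, 10, 10, 3]
insert 9 at 1 → [1, 9, 2, 6, 2, 10, 10, 3]
row[7] = row[6]+row[0] = 10+1 = 11 → [1, 9, 2, 6, 2, 10, 10, 11]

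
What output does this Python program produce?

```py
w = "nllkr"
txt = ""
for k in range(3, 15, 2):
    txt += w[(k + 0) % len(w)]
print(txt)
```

knlrlk

k=3: add w[3]='k' → 'k'
k=5: add w[0]='n' → 'kn'
k=7: add w[2]='l' → 'knl'
k=9: add w[4]='r' → 'knlr'
k=11: add w[1]='l' → 'knlrl'
k=13: add w[3]='k' → 'knlrlk'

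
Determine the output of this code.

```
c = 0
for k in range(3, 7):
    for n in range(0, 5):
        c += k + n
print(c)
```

k=3,n=0: c = 0+3 = 3
k=3,n=1: c = 3+4 = 7
k=3,n=2: c = 7+5 = 12
k=3,n=3: c = 12+6 = 18
k=3,n=4: c = 18+7 = 25
k=4,n=0: c = 25+4 = 29
k=4,n=1: c = 29+5 = 34
k=4,n=2: c = 34+6 = 40
k=4,n=3: c = 40+7 = 47
k=4,n=4: c = 47+8 = 55
k=5,n=0: c = 55+5 = 60
k=5,n=1: c = 60+6 = 66
k=5,n=2: c = 66+7 = 73
k=5,n=3: c = 73+8 = 81
k=5,n=4: c = 81+9 = 90
k=6,n=0: c = 90+6 = 96
k=6,n=1: c = 96+7 = 103
k=6,n=2: c = 103+8 = 111
k=6,n=3: c = 111+9 = 120
k=6,n=4: c = 120+10 = 130

130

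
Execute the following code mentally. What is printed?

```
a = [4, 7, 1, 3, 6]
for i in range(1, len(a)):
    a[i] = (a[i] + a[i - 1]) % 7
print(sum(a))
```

14

i=1: a[1] = (7+4)%7 = 4 → [4, 4, 1, 3, 6]
i=2: a[2] = (1+4)%7 = 5 → [4, 4, 5, 3, 6]
i=3: a[3] = (3+5)%7 = 1 → [4, 4, 5, 1, 6]
i=4: a[4] = (6+1)%7 = 0 → [4, 4, 5, 1, 0]
sum = 14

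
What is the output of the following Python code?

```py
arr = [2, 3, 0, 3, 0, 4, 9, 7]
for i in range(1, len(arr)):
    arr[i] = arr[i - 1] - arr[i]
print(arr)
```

i=1: arr[1] = 2-3 = -1 → [2, -1, 0, 3, 0, 4, 9, 7]
i=2: arr[2] = (-1)-0 = -1 → [2, -1, -1, 3, 0, 4, 9, 7]
i=3: arr[3] = (-1)-3 = -4 → [2, -1, -1, -4, 0, 4, 9, 7]
i=4: arr[4] = (-4)-0 = -4 → [2, -1, -1, -4, -4, 4, 9, 7]
i=5: arr[5] = (-4)-4 = -8 → [2, -1, -1, -4, -4, -8, 9, 7]
i=6: arr[6] = (-8)-9 = -17 → [2, -1, -1, -4, -4, -8, -17, 7]
i=7: arr[7] = (-17)-7 = -24 → [2, -1, -1, -4, -4, -8, -17, -24]

[2, -1, -1, -4, -4, -8, -17, -24]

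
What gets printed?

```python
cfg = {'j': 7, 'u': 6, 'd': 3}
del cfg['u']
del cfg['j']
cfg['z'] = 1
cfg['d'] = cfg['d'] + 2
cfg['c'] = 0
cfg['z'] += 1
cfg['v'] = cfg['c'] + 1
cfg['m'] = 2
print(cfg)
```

{'d': 5, 'z': 2, 'c': 0, 'v': 1, 'm': 2}

del 'u' → {'j': 7, 'd': 3}
del 'j' → {'d': 3}
cfg['z'] = 1 → {'d': 3, 'z': 1}
cfg['d'] = cfg['d']+2 = 5 → {'d': 5, 'z': 1}
cfg['c'] = 0 → {'d': 5, 'z': 1, 'c': 0}
cfg['z'] = 1+1 = 2 → {'d': 5, 'z': 2, 'c': 0}
cfg['v'] = cfg['c']+1 = 1 → {'d': 5, 'z': 2, 'c': 0, 'v': 1}
cfg['m'] = 2 → {'d': 5, 'z': 2, 'c': 0, 'v': 1, 'm': 2}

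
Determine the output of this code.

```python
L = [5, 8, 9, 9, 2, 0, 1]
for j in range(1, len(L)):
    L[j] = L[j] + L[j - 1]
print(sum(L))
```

171

j=1: L[1] = 8+5 = 13 → [5, 13, 9, 9, 2, 0, 1]
j=2: L[2] = 9+13 = 22 → [5, 13, 22, 9, 2, 0, 1]
j=3: L[3] = 9+22 = 31 → [5, 13, 22, 31, 2, 0, 1]
j=4: L[4] = 2+31 = 33 → [5, 13, 22, 31, 33, 0, 1]
j=5: L[5] = 0+33 = 33 → [5, 13, 22, 31, 33, 33, 1]
j=6: L[6] = 1+33 = 34 → [5, 13, 22, 31, 33, 33, 34]
sum = 171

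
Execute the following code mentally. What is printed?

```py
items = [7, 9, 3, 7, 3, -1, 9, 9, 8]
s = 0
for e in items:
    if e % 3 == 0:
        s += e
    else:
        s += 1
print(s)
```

37

e=7: not %3==0, s = 0+1 = 1
e=9: %3==0, s = 1+9 = 10
e=3: %3==0, s = 10+3 = 13
e=7: not %3==0, s = 13+1 = 14
e=3: %3==0, s = 14+3 = 17
e=-1: not %3==0, s = 17+1 = 18
e=9: %3==0, s = 18+9 = 27
e=9: %3==0, s = 27+9 = 36
e=8: not %3==0, s = 36+1 = 37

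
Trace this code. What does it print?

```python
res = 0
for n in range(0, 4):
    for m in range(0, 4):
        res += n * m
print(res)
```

36

n=0,m=0: res = 0+0 = 0
n=0,m=1: res = 0+0 = 0
n=0,m=2: res = 0+0 = 0
n=0,m=3: res = 0+0 = 0
n=1,m=0: res = 0+0 = 0
n=1,m=1: res = 0+1 = 1
n=1,m=2: res = 1+2 = 3
n=1,m=3: res = 3+3 = 6
n=2,m=0: res = 6+0 = 6
n=2,m=1: res = 6+2 = 8
n=2,m=2: res = 8+4 = 12
n=2,m=3: res = 12+6 = 18
n=3,m=0: res = 18+0 = 18
n=3,m=1: res = 18+3 = 21
n=3,m=2: res = 21+6 = 27
n=3,m=3: res = 27+9 = 36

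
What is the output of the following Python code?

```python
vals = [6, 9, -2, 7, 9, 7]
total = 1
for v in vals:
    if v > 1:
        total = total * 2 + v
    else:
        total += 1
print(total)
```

v=6: >1, total = 1*2+6 = 8
v=9: >1, total = 8*2+9 = 25
v=-2: not >1, total = 25+1 = 26
v=7: >1, total = 26*2+7 = 59
v=9: >1, total = 59*2+9 = 127
v=7: >1, total = 127*2+7 = 261

261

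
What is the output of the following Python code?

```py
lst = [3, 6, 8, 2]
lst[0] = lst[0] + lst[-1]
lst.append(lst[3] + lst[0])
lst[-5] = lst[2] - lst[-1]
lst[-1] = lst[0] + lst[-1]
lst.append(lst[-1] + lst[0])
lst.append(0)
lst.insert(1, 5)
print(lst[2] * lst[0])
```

6

lst[0] = lst[0]+lst[-1] = 3+2 = 5 → [5, 6, 8, 2]
append lst[3]+lst[0] = 2+5 = 7 → [5, 6, 8, 2, 7]
lst[-5] = lst[2]-lst[-1] = 8-7 = 1 → [1, 6, 8, 2, 7]
lst[-1] = lst[0]+lst[-1] = 1+7 = 8 → [1, 6, 8, 2, 8]
append lst[-1]+lst[0] = 8+1 = 9 → [1, 6, 8, 2, 8, 9]
append 0 → [1, 6, 8, 2, 8, 9, 0]
insert 5 at 1 → [1, 5, 6, 8, 2, 8, 9, 0]
lst[2]*lst[0] = 6*1 = 6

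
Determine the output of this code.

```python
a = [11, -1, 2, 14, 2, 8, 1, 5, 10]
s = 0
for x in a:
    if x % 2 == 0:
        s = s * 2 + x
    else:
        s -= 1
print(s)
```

x=11: not even, s = 0-1 = -1
x=-1: not even, s = (-1)-1 = -2
x=2: even, s = (-2)*2+2 = -2
x=14: even, s = (-2)*2+14 = 10
x=2: even, s = 10*2+2 = 22
x=8: even, s = 22*2+8 = 52
x=1: not even, s = 52-1 = 51
x=5: not even, s = 51-1 = 50
x=10: even, s = 50*2+10 = 110

110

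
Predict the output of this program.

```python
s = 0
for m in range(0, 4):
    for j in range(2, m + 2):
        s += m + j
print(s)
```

30

m=1,j=2: s = 0+3 = 3
m=2,j=2: s = 3+4 = 7
m=2,j=3: s = 7+5 = 12
m=3,j=2: s = 12+5 = 17
m=3,j=3: s = 17+6 = 23
m=3,j=4: s = 23+7 = 30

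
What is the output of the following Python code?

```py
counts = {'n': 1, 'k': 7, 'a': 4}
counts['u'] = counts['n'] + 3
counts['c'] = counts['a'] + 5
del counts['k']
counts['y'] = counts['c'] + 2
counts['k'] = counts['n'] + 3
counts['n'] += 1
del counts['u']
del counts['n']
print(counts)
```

counts['u'] = counts['n']+3 = 4 → {'n': 1, 'k': 7, 'a': 4, 'u': 4}
counts['c'] = counts['a']+5 = 9 → {'n': 1, 'k': 7, 'a': 4, 'u': 4, 'c': 9}
del 'k' → {'n': 1, 'a': 4, 'u': 4, 'c': 9}
counts['y'] = counts['c']+2 = 11 → {'n': 1, 'a': 4, 'u': 4, 'c': 9, 'y': 11}
counts['k'] = counts['n']+3 = 4 → {'n': 1, 'a': 4, 'u': 4, 'c': 9, 'y': 11, 'k': 4}
counts['n'] = 1+1 = 2 → {'n': 2, 'a': 4, 'u': 4, 'c': 9, 'y': 11, 'k': 4}
del 'u' → {'n': 2, 'a': 4, 'c': 9, 'y': 11, 'k': 4}
del 'n' → {'a': 4, 'c': 9, 'y': 11, 'k': 4}

{'a': 4, 'c': 9, 'y': 11, 'k': 4}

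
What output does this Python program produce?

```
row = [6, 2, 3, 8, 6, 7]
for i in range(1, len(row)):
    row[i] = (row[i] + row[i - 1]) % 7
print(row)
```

[6, 1, 4, 5, 4, 4]

i=1: row[1] = (2+6)%7 = 1 → [6, 1, 3, 8, 6, 7]
i=2: row[2] = (3+1)%7 = 4 → [6, 1, 4, 8, 6, 7]
i=3: row[3] = (8+4)%7 = 5 → [6, 1, 4, 5, 6, 7]
i=4: row[4] = (6+5)%7 = 4 → [6, 1, 4, 5, 4, 7]
i=5: row[5] = (7+4)%7 = 4 → [6, 1, 4, 5, 4, 4]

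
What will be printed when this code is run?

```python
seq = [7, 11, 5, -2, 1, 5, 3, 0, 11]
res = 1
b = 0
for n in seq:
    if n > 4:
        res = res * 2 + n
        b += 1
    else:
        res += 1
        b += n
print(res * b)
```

n=7: >4, res = 1*2+7 = 9; b=1
n=11: >4, res = 9*2+11 = 29; b=2
n=5: >4, res = 29*2+5 = 63; b=3
n=-2: not >4, res = 63+1 = 64; b=1
n=1: not >4, res = 64+1 = 65; b=2
n=5: >4, res = 65*2+5 = 135; b=3
n=3: not >4, res = 135+1 = 136; b=6
n=0: not >4, res = 136+1 = 137; b=6
n=11: >4, res = 137*2+11 = 285; b=7
res*b = 285*7 = 1995

1995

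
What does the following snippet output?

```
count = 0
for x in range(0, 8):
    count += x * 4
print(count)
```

x=0: count = 0+0*4 = 0
x=1: count = 0+1*4 = 4
x=2: count = 4+2*4 = 12
x=3: count = 12+3*4 = 24
x=4: count = 24+4*4 = 40
x=5: count = 40+5*4 = 60
x=6: count = 60+6*4 = 84
x=7: count = 84+7*4 = 112

112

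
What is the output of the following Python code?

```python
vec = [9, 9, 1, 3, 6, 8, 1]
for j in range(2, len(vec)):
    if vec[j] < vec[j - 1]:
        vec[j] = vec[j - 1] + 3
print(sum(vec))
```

j=2: 1<9, vec[2] = 9+3 = 12 → [9, 9, 12, 3, 6, 8, 1]
j=3: 3<12, vec[3] = 12+3 = 15 → [9, 9, 12, 15, 6, 8, 1]
j=4: 6<15, vec[4] = 15+3 = 18 → [9, 9, 12, 15, 18, 8, 1]
j=5: 8<18, vec[5] = 18+3 = 21 → [9, 9, 12, 15, 18, 21, 1]
j=6: 1<21, vec[6] = 21+3 = 24 → [9, 9, 12, 15, 18, 21, 24]
sum = 108

108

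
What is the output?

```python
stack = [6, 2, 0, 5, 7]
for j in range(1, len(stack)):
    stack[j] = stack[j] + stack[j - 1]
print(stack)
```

[6, 8, 8, 13, 20]

j=1: stack[1] = 2+6 = 8 → [6, 8, 0, 5, 7]
j=2: stack[2] = 0+8 = 8 → [6, 8, 8, 5, 7]
j=3: stack[3] = 5+8 = 13 → [6, 8, 8, 13, 7]
j=4: stack[4] = 7+13 = 20 → [6, 8, 8, 13, 20]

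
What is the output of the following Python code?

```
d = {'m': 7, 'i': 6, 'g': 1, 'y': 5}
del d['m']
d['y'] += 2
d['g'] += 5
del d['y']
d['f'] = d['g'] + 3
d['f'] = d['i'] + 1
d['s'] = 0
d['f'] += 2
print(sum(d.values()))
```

del 'm' → {'i': 6, 'g': 1, 'y': 5}
d['y'] = 5+2 = 7 → {'i': 6, 'g': 1, 'y': 7}
d['g'] = 1+5 = 6 → {'i': 6, 'g': 6, 'y': 7}
del 'y' → {'i': 6, 'g': 6}
d['f'] = d['g']+3 = 9 → {'i': 6, 'g': 6, 'f': 9}
d['f'] = d['i']+1 = 7 → {'i': 6, 'g': 6, 'f': 7}
d['s'] = 0 → {'i': 6, 'g': 6, 'f': 7, 's': 0}
d['f'] = 7+2 = 9 → {'i': 6, 'g': 6, 'f': 9, 's': 0}
sum of values = 21

21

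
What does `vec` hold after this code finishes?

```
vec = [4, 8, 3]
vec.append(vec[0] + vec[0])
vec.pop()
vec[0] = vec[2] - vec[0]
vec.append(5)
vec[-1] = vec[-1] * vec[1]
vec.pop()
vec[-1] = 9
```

[-1, 8, 9]

append vec[0]+vec[0] = 4+4 = 8 → [4, 8, 3, 8]
pop() removes 8 → [4, 8, 3]
vec[0] = vec[2]-vec[0] = 3-4 = -1 → [-1, 8, 3]
append 5 → [-1, 8, 3, 5]
vec[-1] = vec[-1]*vec[1] = 5*8 = 40 → [-1, 8, 3, 40]
pop() removes 40 → [-1, 8, 3]
vec[-1] = 9 → [-1, 8, 9]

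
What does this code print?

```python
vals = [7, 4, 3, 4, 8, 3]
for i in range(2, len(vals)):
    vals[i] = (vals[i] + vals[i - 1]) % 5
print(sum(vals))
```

20

i=2: vals[2] = (3+4)%5 = 2 → [7, 4, 2, 4, 8, 3]
i=3: vals[3] = (4+2)%5 = 1 → [7, 4, 2, 1, 8, 3]
i=4: vals[4] = (8+1)%5 = 4 → [7, 4, 2, 1, 4, 3]
i=5: vals[5] = (3+4)%5 = 2 → [7, 4, 2, 1, 4, 2]
sum = 20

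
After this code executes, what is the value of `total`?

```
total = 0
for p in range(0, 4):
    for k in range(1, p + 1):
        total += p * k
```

25

p=1,k=1: total = 0+1 = 1
p=2,k=1: total = 1+2 = 3
p=2,k=2: total = 3+4 = 7
p=3,k=1: total = 7+3 = 10
p=3,k=2: total = 10+6 = 16
p=3,k=3: total = 16+9 = 25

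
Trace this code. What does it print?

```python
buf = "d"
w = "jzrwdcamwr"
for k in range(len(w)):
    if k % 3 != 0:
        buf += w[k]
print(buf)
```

dzrdcmw

k=0: skip
k=1: add 'z' → 'dz'
k=2: add 'r' → 'dzr'
k=3: skip
k=4: add 'd' → 'dzrd'
k=5: add 'c' → 'dzrdc'
k=6: skip
k=7: add 'm' → 'dzrdcm'
k=8: add 'w' → 'dzrdcmw'
k=9: skip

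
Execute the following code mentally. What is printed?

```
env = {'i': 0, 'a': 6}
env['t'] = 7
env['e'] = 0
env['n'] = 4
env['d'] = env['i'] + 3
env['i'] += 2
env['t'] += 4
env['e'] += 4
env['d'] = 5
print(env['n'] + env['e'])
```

8

env['t'] = 7 → {'i': 0, 'a': 6, 't': 7}
env['e'] = 0 → {'i': 0, 'a': 6, 't': 7, 'e': 0}
env['n'] = 4 → {'i': 0, 'a': 6, 't': 7, 'e': 0, 'n': 4}
env['d'] = env['i']+3 = 3 → {'i': 0, 'a': 6, 't': 7, 'e': 0, 'n': 4, 'd': 3}
env['i'] = 0+2 = 2 → {'i': 2, 'a': 6, 't': 7, 'e': 0, 'n': 4, 'd': 3}
env['t'] = 7+4 = 11 → {'i': 2, 'a': 6, 't': 11, 'e': 0, 'n': 4, 'd': 3}
env['e'] = 0+4 = 4 → {'i': 2, 'a': 6, 't': 11, 'e': 4, 'n': 4, 'd': 3}
env['d'] = 5 → {'i': 2, 'a': 6, 't': 11, 'e': 4, 'n': 4, 'd': 5}
env['n']+env['e'] = 4+4 = 8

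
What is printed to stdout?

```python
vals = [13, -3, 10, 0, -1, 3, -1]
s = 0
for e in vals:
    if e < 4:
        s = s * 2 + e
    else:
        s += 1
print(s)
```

1

e=13: not <4, s = 0+1 = 1
e=-3: <4, s = 1*2+(-3) = -1
e=10: not <4, s = (-1)+1 = 0
e=0: <4, s = 0*2+0 = 0
e=-1: <4, s = 0*2+(-1) = -1
e=3: <4, s = (-1)*2+3 = 1
e=-1: <4, s = 1*2+(-1) = 1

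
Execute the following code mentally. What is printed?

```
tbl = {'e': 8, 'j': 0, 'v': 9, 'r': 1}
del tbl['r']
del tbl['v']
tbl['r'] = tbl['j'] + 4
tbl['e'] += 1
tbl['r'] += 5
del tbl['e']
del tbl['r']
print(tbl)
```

del 'r' → {'e': 8, 'j': 0, 'v': 9}
del 'v' → {'e': 8, 'j': 0}
tbl['r'] = tbl['j']+4 = 4 → {'e': 8, 'j': 0, 'r': 4}
tbl['e'] = 8+1 = 9 → {'e': 9, 'j': 0, 'r': 4}
tbl['r'] = 4+5 = 9 → {'e': 9, 'j': 0, 'r': 9}
del 'e' → {'j': 0, 'r': 9}
del 'r' → {'j': 0}

{'j': 0}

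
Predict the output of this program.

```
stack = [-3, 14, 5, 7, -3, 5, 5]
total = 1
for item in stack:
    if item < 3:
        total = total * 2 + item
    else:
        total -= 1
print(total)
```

-13

item=-3: <3, total = 1*2+(-3) = -1
item=14: not <3, total = (-1)-1 = -2
item=5: not <3, total = (-2)-1 = -3
item=7: not <3, total = (-3)-1 = -4
item=-3: <3, total = (-4)*2+(-3) = -11
item=5: not <3, total = (-11)-1 = -12
item=5: not <3, total = (-12)-1 = -13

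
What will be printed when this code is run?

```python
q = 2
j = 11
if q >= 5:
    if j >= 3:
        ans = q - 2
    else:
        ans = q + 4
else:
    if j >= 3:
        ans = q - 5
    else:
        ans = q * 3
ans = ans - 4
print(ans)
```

-7

q=2, j=11
q >= 5 is False; j >= 3 is True
→ ans = q - 5 = -3
ans = (-3)-4 = -7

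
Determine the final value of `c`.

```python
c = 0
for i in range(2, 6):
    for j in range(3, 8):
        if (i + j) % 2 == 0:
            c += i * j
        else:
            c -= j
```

i=2,j=3: odd sum, c = 0-3 = -3
i=2,j=4: even sum, c = (-3)+8 = 5
i=2,j=5: odd sum, c = 5-5 = 0
i=2,j=6: even sum, c = 0+12 = 12
i=2,j=7: odd sum, c = 12-7 = 5
i=3,j=3: even sum, c = 5+9 = 14
i=3,j=4: odd sum, c = 14-4 = 10
i=3,j=5: even sum, c = 10+15 = 25
i=3,j=6: odd sum, c = 25-6 = 19
i=3,j=7: even sum, c = 19+21 = 40
i=4,j=3: odd sum, c = 40-3 = 37
i=4,j=4: even sum, c = 37+16 = 53
i=4,j=5: odd sum, c = 53-5 = 48
i=4,j=6: even sum, c = 48+24 = 72
i=4,j=7: odd sum, c = 72-7 = 65
i=5,j=3: even sum, c = 65+15 = 80
i=5,j=4: odd sum, c = 80-4 = 76
i=5,j=5: even sum, c = 76+25 = 101
i=5,j=6: odd sum, c = 101-6 = 95
i=5,j=7: even sum, c = 95+35 = 130

130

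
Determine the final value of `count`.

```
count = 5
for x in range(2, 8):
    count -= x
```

-22

x=2: count = 5-2 = 3
x=3: count = 3-3 = 0
x=4: count = 0-4 = -4
x=5: count = (-4)-5 = -9
x=6: count = (-9)-6 = -15
x=7: count = (-15)-7 = -22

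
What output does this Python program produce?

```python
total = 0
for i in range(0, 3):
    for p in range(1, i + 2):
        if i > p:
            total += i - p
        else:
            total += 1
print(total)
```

6

i=0,p=1: not 0>1, total = 0+1 = 1
i=1,p=1: not 1>1, total = 1+1 = 2
i=1,p=2: not 1>2, total = 2+1 = 3
i=2,p=1: 2>1, total = 3+1 = 4
i=2,p=2: not 2>2, total = 4+1 = 5
i=2,p=3: not 2>3, total = 5+1 = 6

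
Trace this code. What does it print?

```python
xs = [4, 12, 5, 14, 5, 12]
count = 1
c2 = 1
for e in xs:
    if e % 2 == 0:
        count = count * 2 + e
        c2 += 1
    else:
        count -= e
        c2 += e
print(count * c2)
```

e=4: even, count = 1*2+4 = 6; c2=2
e=12: even, count = 6*2+12 = 24; c2=3
e=5: not even, count = 24-5 = 19; c2=8
e=14: even, count = 19*2+14 = 52; c2=9
e=5: not even, count = 52-5 = 47; c2=14
e=12: even, count = 47*2+12 = 106; c2=15
count*c2 = 106*15 = 1590

1590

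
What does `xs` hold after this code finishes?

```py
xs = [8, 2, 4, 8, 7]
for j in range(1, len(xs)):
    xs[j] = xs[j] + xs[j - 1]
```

j=1: xs[1] = 2+8 = 10 → [8, 10, 4, 8, 7]
j=2: xs[2] = 4+10 = 14 → [8, 10, 14, 8, 7]
j=3: xs[3] = 8+14 = 22 → [8, 10, 14, 22, 7]
j=4: xs[4] = 7+22 = 29 → [8, 10, 14, 22, 29]

[8, 10, 14, 22, 29]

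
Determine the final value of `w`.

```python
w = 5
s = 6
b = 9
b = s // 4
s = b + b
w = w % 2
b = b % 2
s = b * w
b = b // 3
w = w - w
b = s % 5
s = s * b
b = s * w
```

0

b = 6//4 = 1
s = 1+1 = 2
w = 5%2 = 1
b = 1%2 = 1
s = 1*1 = 1
b = 1//3 = 0
w = 1-1 = 0
b = 1%5 = 1
s = 1*1 = 1
b = 1*0 = 0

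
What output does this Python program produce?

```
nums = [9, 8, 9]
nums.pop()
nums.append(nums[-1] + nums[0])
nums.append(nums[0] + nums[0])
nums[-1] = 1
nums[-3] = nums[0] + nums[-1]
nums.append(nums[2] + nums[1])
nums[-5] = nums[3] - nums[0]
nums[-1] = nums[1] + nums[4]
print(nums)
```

[-8, 10, 17, 1, 37]

pop() removes 9 → [9, 8]
append nums[-1]+nums[0] = 8+9 = 17 → [9, 8, 17]
append nums[0]+nums[0] = 9+9 = 18 → [9, 8, 17, 18]
nums[-1] = 1 → [9, 8, 17, 1]
nums[-3] = nums[0]+nums[-1] = 9+1 = 10 → [9, 10, 17, 1]
append nums[2]+nums[1] = 17+10 = 27 → [9, 10, 17, 1, 27]
nums[-5] = nums[3]-nums[0] = 1-9 = -8 → [-8, 10, 17, 1, 27]
nums[-1] = nums[1]+nums[4] = 10+27 = 37 → [-8, 10, 17, 1, 37]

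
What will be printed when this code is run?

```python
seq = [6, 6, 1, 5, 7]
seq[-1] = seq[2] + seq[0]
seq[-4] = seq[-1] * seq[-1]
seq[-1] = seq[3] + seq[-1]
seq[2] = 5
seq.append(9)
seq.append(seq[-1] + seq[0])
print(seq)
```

seq[-1] = seq[2]+seq[0] = 1+6 = 7 → [6, 6, 1, 5, 7]
seq[-4] = seq[-1]*seq[-1] = 7*7 = 49 → [6, 49, 1, 5, 7]
seq[-1] = seq[3]+seq[-1] = 5+7 = 12 → [6, 49, 1, 5, 12]
seq[2] = 5 → [6, 49, 5, 5, 12]
append 9 → [6, 49, 5, 5, 12, 9]
append seq[-1]+seq[0] = 9+6 = 15 → [6, 49, 5, 5, 12, 9, 15]

[6, 49, 5, 5, 12, 9, 15]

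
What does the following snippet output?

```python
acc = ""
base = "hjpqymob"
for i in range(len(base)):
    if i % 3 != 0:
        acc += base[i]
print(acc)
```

jpymb

i=0: skip
i=1: add 'j' → 'j'
i=2: add 'p' → 'jp'
i=3: skip
i=4: add 'y' → 'jpy'
i=5: add 'm' → 'jpym'
i=6: skip
i=7: add 'b' → 'jpymb'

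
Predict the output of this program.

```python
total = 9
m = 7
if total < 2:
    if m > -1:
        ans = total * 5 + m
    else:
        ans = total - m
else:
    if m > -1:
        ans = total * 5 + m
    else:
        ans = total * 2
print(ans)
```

total=9, m=7
total < 2 is False; m > -1 is True
→ ans = total * 5 + m = 52

52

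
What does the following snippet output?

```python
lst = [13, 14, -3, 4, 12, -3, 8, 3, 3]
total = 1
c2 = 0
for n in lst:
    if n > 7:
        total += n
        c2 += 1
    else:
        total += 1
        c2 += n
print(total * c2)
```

n=13: >7, total = 1+13 = 14; c2=1
n=14: >7, total = 14+14 = 28; c2=2
n=-3: not >7, total = 28+1 = 29; c2=-1
n=4: not >7, total = 29+1 = 30; c2=3
n=12: >7, total = 30+12 = 42; c2=4
n=-3: not >7, total = 42+1 = 43; c2=1
n=8: >7, total = 43+8 = 51; c2=2
n=3: not >7, total = 51+1 = 52; c2=5
n=3: not >7, total = 52+1 = 53; c2=8
total*c2 = 53*8 = 424

424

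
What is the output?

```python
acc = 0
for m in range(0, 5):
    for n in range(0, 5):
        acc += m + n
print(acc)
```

100

m=0,n=0: acc = 0+0 = 0
m=0,n=1: acc = 0+1 = 1
m=0,n=2: acc = 1+2 = 3
m=0,n=3: acc = 3+3 = 6
m=0,n=4: acc = 6+4 = 10
m=1,n=0: acc = 10+1 = 11
m=1,n=1: acc = 11+2 = 13
m=1,n=2: acc = 13+3 = 16
m=1,n=3: acc = 16+4 = 20
m=1,n=4: acc = 20+5 = 25
m=2,n=0: acc = 25+2 = 27
m=2,n=1: acc = 27+3 = 30
m=2,n=2: acc = 30+4 = 34
m=2,n=3: acc = 34+5 = 39
m=2,n=4: acc = 39+6 = 45
m=3,n=0: acc = 45+3 = 48
m=3,n=1: acc = 48+4 = 52
m=3,n=2: acc = 52+5 = 57
m=3,n=3: acc = 57+6 = 63
m=3,n=4: acc = 63+7 = 70
m=4,n=0: acc = 70+4 = 74
m=4,n=1: acc = 74+5 = 79
m=4,n=2: acc = 79+6 = 85
m=4,n=3: acc = 85+7 = 92
m=4,n=4: acc = 92+8 = 100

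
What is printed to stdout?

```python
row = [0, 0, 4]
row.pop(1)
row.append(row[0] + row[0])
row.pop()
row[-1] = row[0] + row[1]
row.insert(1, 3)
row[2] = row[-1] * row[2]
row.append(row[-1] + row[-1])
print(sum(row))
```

pop(1) removes 0 → [0, 4]
append row[0]+row[0] = 0+0 = 0 → [0, 4, 0]
pop() removes 0 → [0, 4]
row[-1] = row[0]+row[1] = 0+4 = 4 → [0, 4]
insert 3 at 1 → [0, 3, 4]
row[2] = row[-1]*row[2] = 4*4 = 16 → [0, 3, 16]
append row[-1]+row[-1] = 16+16 = 32 → [0, 3, 16, 32]
sum = 51

51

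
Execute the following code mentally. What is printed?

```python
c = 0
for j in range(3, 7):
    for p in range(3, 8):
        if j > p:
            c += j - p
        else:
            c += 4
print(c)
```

j=3,p=3: not 3>3, c = 0+4 = 4
j=3,p=4: not 3>4, c = 4+4 = 8
j=3,p=5: not 3>5, c = 8+4 = 12
j=3,p=6: not 3>6, c = 12+4 = 16
j=3,p=7: not 3>7, c = 16+4 = 20
j=4,p=3: 4>3, c = 20+1 = 21
j=4,p=4: not 4>4, c = 21+4 = 25
j=4,p=5: not 4>5, c = 25+4 = 29
j=4,p=6: not 4>6, c = 29+4 = 33
j=4,p=7: not 4>7, c = 33+4 = 37
j=5,p=3: 5>3, c = 37+2 = 39
j=5,p=4: 5>4, c = 39+1 = 40
j=5,p=5: not 5>5, c = 40+4 = 44
j=5,p=6: not 5>6, c = 44+4 = 48
j=5,p=7: not 5>7, c = 48+4 = 52
j=6,p=3: 6>3, c = 52+3 = 55
j=6,p=4: 6>4, c = 55+2 = 57
j=6,p=5: 6>5, c = 57+1 = 58
j=6,p=6: not 6>6, c = 58+4 = 62
j=6,p=7: not 6>7, c = 62+4 = 66

66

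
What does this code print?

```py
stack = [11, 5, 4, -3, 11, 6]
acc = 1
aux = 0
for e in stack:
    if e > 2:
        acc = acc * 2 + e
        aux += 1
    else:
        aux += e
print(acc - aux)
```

e=11: >2, acc = 1*2+11 = 13; aux=1
e=5: >2, acc = 13*2+5 = 31; aux=2
e=4: >2, acc = 31*2+4 = 66; aux=3
e=-3: not >2; aux=0
e=11: >2, acc = 66*2+11 = 143; aux=1
e=6: >2, acc = 143*2+6 = 292; aux=2
acc-aux = 292-2 = 290

290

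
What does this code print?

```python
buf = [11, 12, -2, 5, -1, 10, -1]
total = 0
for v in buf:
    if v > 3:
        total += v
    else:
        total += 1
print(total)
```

v=11: >3, total = 0+11 = 11
v=12: >3, total = 11+12 = 23
v=-2: not >3, total = 23+1 = 24
v=5: >3, total = 24+5 = 29
v=-1: not >3, total = 29+1 = 30
v=10: >3, total = 30+10 = 40
v=-1: not >3, total = 40+1 = 41

41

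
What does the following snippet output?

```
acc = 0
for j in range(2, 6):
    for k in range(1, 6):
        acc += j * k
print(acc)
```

j=2,k=1: acc = 0+2 = 2
j=2,k=2: acc = 2+4 = 6
j=2,k=3: acc = 6+6 = 12
j=2,k=4: acc = 12+8 = 20
j=2,k=5: acc = 20+10 = 30
j=3,k=1: acc = 30+3 = 33
j=3,k=2: acc = 33+6 = 39
j=3,k=3: acc = 39+9 = 48
j=3,k=4: acc = 48+12 = 60
j=3,k=5: acc = 60+15 = 75
j=4,k=1: acc = 75+4 = 79
j=4,k=2: acc = 79+8 = 87
j=4,k=3: acc = 87+12 = 99
j=4,k=4: acc = 99+16 = 115
j=4,k=5: acc = 115+20 = 135
j=5,k=1: acc = 135+5 = 140
j=5,k=2: acc = 140+10 = 150
j=5,k=3: acc = 150+15 = 165
j=5,k=4: acc = 165+20 = 185
j=5,k=5: acc = 185+25 = 210

210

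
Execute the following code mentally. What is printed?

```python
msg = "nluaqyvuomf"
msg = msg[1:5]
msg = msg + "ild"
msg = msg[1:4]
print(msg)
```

uaq

slice [1:5] → 'luaq'
+ 'ild' → 'luaqild'
slice [1:4] → 'uaq'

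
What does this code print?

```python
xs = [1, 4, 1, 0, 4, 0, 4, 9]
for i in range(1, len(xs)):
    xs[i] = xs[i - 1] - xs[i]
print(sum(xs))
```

-59

i=1: xs[1] = 1-4 = -3 → [1, -3, 1, 0, 4, 0, 4, 9]
i=2: xs[2] = (-3)-1 = -4 → [1, -3, -4, 0, 4, 0, 4, 9]
i=3: xs[3] = (-4)-0 = -4 → [1, -3, -4, -4, 4, 0, 4, 9]
i=4: xs[4] = (-4)-4 = -8 → [1, -3, -4, -4, -8, 0, 4, 9]
i=5: xs[5] = (-8)-0 = -8 → [1, -3, -4, -4, -8, -8, 4, 9]
i=6: xs[6] = (-8)-4 = -12 → [1, -3, -4, -4, -8, -8, -12, 9]
i=7: xs[7] = (-12)-9 = -21 → [1, -3, -4, -4, -8, -8, -12, -21]
sum = -59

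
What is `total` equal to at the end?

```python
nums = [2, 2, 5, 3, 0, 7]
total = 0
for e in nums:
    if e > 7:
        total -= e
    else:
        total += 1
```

e=2: not >7, total = 0+1 = 1
e=2: not >7, total = 1+1 = 2
e=5: not >7, total = 2+1 = 3
e=3: not >7, total = 3+1 = 4
e=0: not >7, total = 4+1 = 5
e=7: not >7, total = 5+1 = 6

6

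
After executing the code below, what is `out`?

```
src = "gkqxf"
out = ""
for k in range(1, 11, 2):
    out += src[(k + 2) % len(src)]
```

'xgqfk'

k=1: add src[3]='x' → 'x'
k=3: add src[0]='g' → 'xg'
k=5: add src[2]='q' → 'xgq'
k=7: add src[4]='f' → 'xgqf'
k=9: add src[1]='k' → 'xgqfk'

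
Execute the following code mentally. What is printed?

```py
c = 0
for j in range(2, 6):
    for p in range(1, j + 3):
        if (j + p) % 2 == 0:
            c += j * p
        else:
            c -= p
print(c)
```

j=2,p=1: odd sum, c = 0-1 = -1
j=2,p=2: even sum, c = (-1)+4 = 3
j=2,p=3: odd sum, c = 3-3 = 0
j=2,p=4: even sum, c = 0+8 = 8
j=3,p=1: even sum, c = 8+3 = 11
j=3,p=2: odd sum, c = 11-2 = 9
j=3,p=3: even sum, c = 9+9 = 18
j=3,p=4: odd sum, c = 18-4 = 14
j=3,p=5: even sum, c = 14+15 = 29
j=4,p=1: odd sum, c = 29-1 = 28
j=4,p=2: even sum, c = 28+8 = 36
j=4,p=3: odd sum, c = 36-3 = 33
j=4,p=4: even sum, c = 33+16 = 49
j=4,p=5: odd sum, c = 49-5 = 44
j=4,p=6: even sum, c = 44+24 = 68
j=5,p=1: even sum, c = 68+5 = 73
j=5,p=2: odd sum, c = 73-2 = 71
j=5,p=3: even sum, c = 71+15 = 86
j=5,p=4: odd sum, c = 86-4 = 82
j=5,p=5: even sum, c = 82+25 = 107
j=5,p=6: odd sum, c = 107-6 = 101
j=5,p=7: even sum, c = 101+35 = 136

136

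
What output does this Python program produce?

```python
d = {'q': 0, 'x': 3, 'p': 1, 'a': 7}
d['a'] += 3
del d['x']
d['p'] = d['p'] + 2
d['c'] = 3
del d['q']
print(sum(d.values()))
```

d['a'] = 7+3 = 10 → {'q': 0, 'x': 3, 'p': 1, 'a': 10}
del 'x' → {'q': 0, 'p': 1, 'a': 10}
d['p'] = d['p']+2 = 3 → {'q': 0, 'p': 3, 'a': 10}
d['c'] = 3 → {'q': 0, 'p': 3, 'a': 10, 'c': 3}
del 'q' → {'p': 3, 'a': 10, 'c': 3}
sum of values = 16

16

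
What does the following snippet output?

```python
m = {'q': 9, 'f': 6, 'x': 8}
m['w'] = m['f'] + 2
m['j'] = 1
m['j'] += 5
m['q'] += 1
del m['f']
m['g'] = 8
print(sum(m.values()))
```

40

m['w'] = m['f']+2 = 8 → {'q': 9, 'f': 6, 'x': 8, 'w': 8}
m['j'] = 1 → {'q': 9, 'f': 6, 'x': 8, 'w': 8, 'j': 1}
m['j'] = 1+5 = 6 → {'q': 9, 'f': 6, 'x': 8, 'w': 8, 'j': 6}
m['q'] = 9+1 = 10 → {'q': 10, 'f': 6, 'x': 8, 'w': 8, 'j': 6}
del 'f' → {'q': 10, 'x': 8, 'w': 8, 'j': 6}
m['g'] = 8 → {'q': 10, 'x': 8, 'w': 8, 'j': 6, 'g': 8}
sum of values = 40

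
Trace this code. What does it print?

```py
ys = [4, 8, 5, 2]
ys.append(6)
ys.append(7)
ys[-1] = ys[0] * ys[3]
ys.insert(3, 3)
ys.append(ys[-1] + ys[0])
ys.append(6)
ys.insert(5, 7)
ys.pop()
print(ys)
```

[4, 8, 5, 3, 2, 7, 6, 8, 12]

append 6 → [4, 8, 5, 2, 6]
append 7 → [4, 8, 5, 2, 6, 7]
ys[-1] = ys[0]*ys[3] = 4*2 = 8 → [4, 8, 5, 2, 6, 8]
insert 3 at 3 → [4, 8, 5, 3, 2, 6, 8]
append ys[-1]+ys[0] = 8+4 = 12 → [4, 8, 5, 3, 2, 6, 8, 12]
append 6 → [4, 8, 5, 3, 2, 6, 8, 12, 6]
insert 7 at 5 → [4, 8, 5, 3, 2, 7, 6, 8, 12, 6]
pop() removes 6 → [4, 8, 5, 3, 2, 7, 6, 8, 12]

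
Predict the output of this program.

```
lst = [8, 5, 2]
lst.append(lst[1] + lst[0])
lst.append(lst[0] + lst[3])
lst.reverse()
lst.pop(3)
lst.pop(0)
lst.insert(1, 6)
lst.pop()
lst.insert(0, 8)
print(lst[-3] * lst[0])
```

append lst[1]+lst[0] = 5+8 = 13 → [8, 5, 2, 13]
append lst[0]+lst[3] = 8+13 = 21 → [8, 5, 2, 13, 21]
reverse → [21, 13, 2, 5, 8]
pop(3) removes 5 → [21, 13, 2, 8]
pop(0) removes 21 → [13, 2, 8]
insert 6 at 1 → [13, 6, 2, 8]
pop() removes 8 → [13, 6, 2]
insert 8 at 0 → [8, 13, 6, 2]
lst[-3]*lst[0] = 13*8 = 104

104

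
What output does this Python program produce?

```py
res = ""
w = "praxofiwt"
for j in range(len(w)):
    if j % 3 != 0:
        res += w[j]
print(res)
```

raofwt

j=0: skip
j=1: add 'r' → 'r'
j=2: add 'a' → 'ra'
j=3: skip
j=4: add 'o' → 'rao'
j=5: add 'f' → 'raof'
j=6: skip
j=7: add 'w' → 'raofw'
j=8: add 't' → 'raofwt'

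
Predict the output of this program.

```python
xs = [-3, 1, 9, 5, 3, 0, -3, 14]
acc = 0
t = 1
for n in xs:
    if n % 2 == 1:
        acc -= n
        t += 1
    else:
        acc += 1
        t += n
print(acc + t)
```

11

n=-3: odd, acc = 0-(-3) = 3; t=2
n=1: odd, acc = 3-1 = 2; t=3
n=9: odd, acc = 2-9 = -7; t=4
n=5: odd, acc = (-7)-5 = -12; t=5
n=3: odd, acc = (-12)-3 = -15; t=6
n=0: not odd, acc = (-15)+1 = -14; t=6
n=-3: odd, acc = (-14)-(-3) = -11; t=7
n=14: not odd, acc = (-11)+1 = -10; t=21
acc+t = (-10)+21 = 11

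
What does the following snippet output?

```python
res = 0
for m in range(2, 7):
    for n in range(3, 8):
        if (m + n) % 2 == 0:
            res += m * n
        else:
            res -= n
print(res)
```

m=2,n=3: odd sum, res = 0-3 = -3
m=2,n=4: even sum, res = (-3)+8 = 5
m=2,n=5: odd sum, res = 5-5 = 0
m=2,n=6: even sum, res = 0+12 = 12
m=2,n=7: odd sum, res = 12-7 = 5
m=3,n=3: even sum, res = 5+9 = 14
m=3,n=4: odd sum, res = 14-4 = 10
m=3,n=5: even sum, res = 10+15 = 25
m=3,n=6: odd sum, res = 25-6 = 19
m=3,n=7: even sum, res = 19+21 = 40
m=4,n=3: odd sum, res = 40-3 = 37
m=4,n=4: even sum, res = 37+16 = 53
m=4,n=5: odd sum, res = 53-5 = 48
m=4,n=6: even sum, res = 48+24 = 72
m=4,n=7: odd sum, res = 72-7 = 65
m=5,n=3: even sum, res = 65+15 = 80
m=5,n=4: odd sum, res = 80-4 = 76
m=5,n=5: even sum, res = 76+25 = 101
m=5,n=6: odd sum, res = 101-6 = 95
m=5,n=7: even sum, res = 95+35 = 130
m=6,n=3: odd sum, res = 130-3 = 127
m=6,n=4: even sum, res = 127+24 = 151
m=6,n=5: odd sum, res = 151-5 = 146
m=6,n=6: even sum, res = 146+36 = 182
m=6,n=7: odd sum, res = 182-7 = 175

175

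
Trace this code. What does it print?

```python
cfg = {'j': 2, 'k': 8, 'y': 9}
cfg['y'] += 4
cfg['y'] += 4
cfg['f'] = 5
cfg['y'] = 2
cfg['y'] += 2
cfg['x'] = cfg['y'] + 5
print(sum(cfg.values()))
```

cfg['y'] = 9+4 = 13 → {'j': 2, 'k': 8, 'y': 13}
cfg['y'] = 13+4 = 17 → {'j': 2, 'k': 8, 'y': 17}
cfg['f'] = 5 → {'j': 2, 'k': 8, 'y': 17, 'f': 5}
cfg['y'] = 2 → {'j': 2, 'k': 8, 'y': 2, 'f': 5}
cfg['y'] = 2+2 = 4 → {'j': 2, 'k': 8, 'y': 4, 'f': 5}
cfg['x'] = cfg['y']+5 = 9 → {'j': 2, 'k': 8, 'y': 4, 'f': 5, 'x': 9}
sum of values = 28

28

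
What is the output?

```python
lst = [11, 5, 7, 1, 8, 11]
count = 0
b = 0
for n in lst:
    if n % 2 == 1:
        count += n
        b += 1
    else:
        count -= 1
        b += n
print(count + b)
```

47

n=11: odd, count = 0+11 = 11; b=1
n=5: odd, count = 11+5 = 16; b=2
n=7: odd, count = 16+7 = 23; b=3
n=1: odd, count = 23+1 = 24; b=4
n=8: not odd, count = 24-1 = 23; b=12
n=11: odd, count = 23+11 = 34; b=13
count+b = 34+13 = 47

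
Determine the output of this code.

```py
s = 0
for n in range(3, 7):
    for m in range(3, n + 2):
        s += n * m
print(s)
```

309

n=3,m=3: s = 0+9 = 9
n=3,m=4: s = 9+12 = 21
n=4,m=3: s = 21+12 = 33
n=4,m=4: s = 33+16 = 49
n=4,m=5: s = 49+20 = 69
n=5,m=3: s = 69+15 = 84
n=5,m=4: s = 84+20 = 104
n=5,m=5: s = 104+25 = 129
n=5,m=6: s = 129+30 = 159
n=6,m=3: s = 159+18 = 177
n=6,m=4: s = 177+24 = 201
n=6,m=5: s = 201+30 = 231
n=6,m=6: s = 231+36 = 267
n=6,m=7: s = 267+42 = 309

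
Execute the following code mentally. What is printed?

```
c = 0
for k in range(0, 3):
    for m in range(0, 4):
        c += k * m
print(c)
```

k=0,m=0: c = 0+0 = 0
k=0,m=1: c = 0+0 = 0
k=0,m=2: c = 0+0 = 0
k=0,m=3: c = 0+0 = 0
k=1,m=0: c = 0+0 = 0
k=1,m=1: c = 0+1 = 1
k=1,m=2: c = 1+2 = 3
k=1,m=3: c = 3+3 = 6
k=2,m=0: c = 6+0 = 6
k=2,m=1: c = 6+2 = 8
k=2,m=2: c = 8+4 = 12
k=2,m=3: c = 12+6 = 18

18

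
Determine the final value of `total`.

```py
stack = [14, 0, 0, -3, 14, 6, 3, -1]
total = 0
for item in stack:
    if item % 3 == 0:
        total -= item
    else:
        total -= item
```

-33

item=14: not %3==0, total = 0-14 = -14
item=0: %3==0, total = (-14)-0 = -14
item=0: %3==0, total = (-14)-0 = -14
item=-3: %3==0, total = (-14)-(-3) = -11
item=14: not %3==0, total = (-11)-14 = -25
item=6: %3==0, total = (-25)-6 = -31
item=3: %3==0, total = (-31)-3 = -34
item=-1: not %3==0, total = (-34)-(-1) = -33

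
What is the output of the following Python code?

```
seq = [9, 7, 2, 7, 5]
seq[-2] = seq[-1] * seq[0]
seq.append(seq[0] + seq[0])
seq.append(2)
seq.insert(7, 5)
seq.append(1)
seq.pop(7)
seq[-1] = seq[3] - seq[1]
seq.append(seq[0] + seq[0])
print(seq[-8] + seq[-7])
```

9

seq[-2] = seq[-1]*seq[0] = 5*9 = 45 → [9, 7, 2, 45, 5]
append seq[0]+seq[0] = 9+9 = 18 → [9, 7, 2, 45, 5, 18]
append 2 → [9, 7, 2, 45, 5, 18, 2]
insert 5 at 7 → [9, 7, 2, 45, 5, 18, 2, 5]
append 1 → [9, 7, 2, 45, 5, 18, 2, 5, 1]
pop(7) removes 5 → [9, 7, 2, 45, 5, 18, 2, 1]
seq[-1] = seq[3]-seq[1] = 45-7 = 38 → [9, 7, 2, 45, 5, 18, 2, 38]
append seq[0]+seq[0] = 9+9 = 18 → [9, 7, 2, 45, 5, 18, 2, 38, 18]
seq[-8]+seq[-7] = 7+2 = 9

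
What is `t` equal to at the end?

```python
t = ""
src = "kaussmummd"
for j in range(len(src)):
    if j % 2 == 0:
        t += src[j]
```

j=0: add 'k' → 'k'
j=1: skip
j=2: add 'u' → 'ku'
j=3: skip
j=4: add 's' → 'kus'
j=5: skip
j=6: add 'u' → 'kusu'
j=7: skip
j=8: add 'm' → 'kusum'
j=9: skip

'kusum'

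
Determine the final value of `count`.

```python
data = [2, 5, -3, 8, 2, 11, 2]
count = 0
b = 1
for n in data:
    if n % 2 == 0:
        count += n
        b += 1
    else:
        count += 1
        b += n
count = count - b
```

n=2: even, count = 0+2 = 2; b=2
n=5: not even, count = 2+1 = 3; b=7
n=-3: not even, count = 3+1 = 4; b=4
n=8: even, count = 4+8 = 12; b=5
n=2: even, count = 12+2 = 14; b=6
n=11: not even, count = 14+1 = 15; b=17
n=2: even, count = 15+2 = 17; b=18
count-b = 17-18 = -1

-1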